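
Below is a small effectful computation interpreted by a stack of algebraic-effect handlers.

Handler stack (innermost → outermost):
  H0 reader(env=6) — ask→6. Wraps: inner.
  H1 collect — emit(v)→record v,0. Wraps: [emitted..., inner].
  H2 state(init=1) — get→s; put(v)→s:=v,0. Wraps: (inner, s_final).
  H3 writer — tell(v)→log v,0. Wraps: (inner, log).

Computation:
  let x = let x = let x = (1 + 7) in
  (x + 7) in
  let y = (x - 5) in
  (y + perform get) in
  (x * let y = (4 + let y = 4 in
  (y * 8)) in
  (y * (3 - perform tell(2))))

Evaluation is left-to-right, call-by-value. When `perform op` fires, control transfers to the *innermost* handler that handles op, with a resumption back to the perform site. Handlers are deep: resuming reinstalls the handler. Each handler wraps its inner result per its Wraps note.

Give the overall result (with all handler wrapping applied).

Step-by-step:
get @ H2 ⇒ 1
tell(2) @ H3 ⇒ log+=2
H0 returns 1188
H1 returns [1188]
H2 returns ([1188], 1)
H3 returns (([1188], 1), (2))
= (([1188], 1), (2))

Answer: (([1188], 1), (2))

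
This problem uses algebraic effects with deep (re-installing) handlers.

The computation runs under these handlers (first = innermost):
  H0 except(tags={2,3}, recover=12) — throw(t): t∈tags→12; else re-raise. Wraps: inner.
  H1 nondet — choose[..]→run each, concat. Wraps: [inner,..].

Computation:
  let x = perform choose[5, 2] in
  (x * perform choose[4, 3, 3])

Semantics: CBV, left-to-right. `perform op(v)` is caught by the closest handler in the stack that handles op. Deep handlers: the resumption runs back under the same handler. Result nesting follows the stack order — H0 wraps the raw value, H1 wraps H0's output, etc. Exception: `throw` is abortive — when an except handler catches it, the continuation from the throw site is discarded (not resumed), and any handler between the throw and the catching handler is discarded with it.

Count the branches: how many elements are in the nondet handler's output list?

Evaluation trace:
choose[5, 2] @ H1
  branch[0] choose=5:
    choose[4, 3, 3] @ H1
      branch[0] choose=4:
        H0 returns 20
        H1 returns [20]
      branch[1] choose=3:
        H0 returns 15
        H1 returns [15]
      branch[2] choose=3:
        H0 returns 15
        H1 returns [15]
  branch[1] choose=2:
    choose[4, 3, 3] @ H1
      branch[0] choose=4:
        H0 returns 8
        H1 returns [8]
      branch[1] choose=3:
        H0 returns 6
        H1 returns [6]
      branch[2] choose=3:
        H0 returns 6
        H1 returns [6]
= [20, 15, 15, 8, 6, 6]

Answer: 6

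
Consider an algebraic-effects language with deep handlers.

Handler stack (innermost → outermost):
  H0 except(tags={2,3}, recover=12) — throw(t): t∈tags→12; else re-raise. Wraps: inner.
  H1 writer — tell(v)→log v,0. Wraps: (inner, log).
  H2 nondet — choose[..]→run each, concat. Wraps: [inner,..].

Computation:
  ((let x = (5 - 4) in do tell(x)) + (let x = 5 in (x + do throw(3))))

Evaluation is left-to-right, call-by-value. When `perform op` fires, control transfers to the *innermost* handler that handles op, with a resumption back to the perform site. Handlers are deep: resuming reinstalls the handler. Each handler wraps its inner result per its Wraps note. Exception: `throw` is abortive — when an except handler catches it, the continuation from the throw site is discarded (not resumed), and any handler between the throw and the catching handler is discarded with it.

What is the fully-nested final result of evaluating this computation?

Answer: [(12, (1))]

Working:
tell(1) @ H1 ⇒ log+=1
throw(3) @ H0 caught ⇒ 12
H1 returns (12, (1))
H2 returns [(12, (1))]
= [(12, (1))]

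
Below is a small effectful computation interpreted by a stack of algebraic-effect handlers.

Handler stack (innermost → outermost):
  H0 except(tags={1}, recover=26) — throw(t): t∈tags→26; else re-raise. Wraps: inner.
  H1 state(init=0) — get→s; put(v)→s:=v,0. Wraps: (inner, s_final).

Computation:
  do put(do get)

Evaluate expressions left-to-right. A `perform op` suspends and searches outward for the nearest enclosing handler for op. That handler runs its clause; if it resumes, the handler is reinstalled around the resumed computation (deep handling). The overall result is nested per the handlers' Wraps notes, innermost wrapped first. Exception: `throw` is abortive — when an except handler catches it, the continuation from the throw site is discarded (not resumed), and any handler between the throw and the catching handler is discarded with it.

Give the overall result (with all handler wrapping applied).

Evaluation trace:
get @ H1 ⇒ 0
put(0) @ H1 ⇒ s:=0
H0 returns 0
H1 returns (0, 0)
= (0, 0)

Answer: (0, 0)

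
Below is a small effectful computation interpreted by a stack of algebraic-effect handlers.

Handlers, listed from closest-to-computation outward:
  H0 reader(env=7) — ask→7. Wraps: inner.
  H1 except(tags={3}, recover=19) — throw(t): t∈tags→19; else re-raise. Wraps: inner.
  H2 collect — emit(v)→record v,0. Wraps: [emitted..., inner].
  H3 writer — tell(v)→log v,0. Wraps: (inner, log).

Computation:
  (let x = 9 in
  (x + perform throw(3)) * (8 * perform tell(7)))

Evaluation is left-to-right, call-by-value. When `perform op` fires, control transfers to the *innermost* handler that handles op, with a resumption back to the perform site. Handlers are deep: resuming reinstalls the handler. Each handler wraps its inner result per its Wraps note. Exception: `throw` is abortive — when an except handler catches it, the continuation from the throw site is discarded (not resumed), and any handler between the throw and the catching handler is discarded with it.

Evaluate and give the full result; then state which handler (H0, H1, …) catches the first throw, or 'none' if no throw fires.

Working:
throw(3) @ H1 caught ⇒ 19
H2 returns [19]
H3 returns ([19], ())
= ([19], ())

Answer: ([19], ()) ; first throw caught by: H1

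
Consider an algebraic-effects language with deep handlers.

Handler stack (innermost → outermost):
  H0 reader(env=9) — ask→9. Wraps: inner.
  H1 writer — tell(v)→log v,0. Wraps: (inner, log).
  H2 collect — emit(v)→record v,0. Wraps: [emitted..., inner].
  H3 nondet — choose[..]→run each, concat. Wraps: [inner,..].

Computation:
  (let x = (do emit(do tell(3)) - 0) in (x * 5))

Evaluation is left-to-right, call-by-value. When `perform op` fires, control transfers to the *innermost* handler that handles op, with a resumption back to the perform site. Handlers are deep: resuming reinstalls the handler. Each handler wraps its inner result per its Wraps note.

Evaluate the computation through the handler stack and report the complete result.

Working:
tell(3) @ H1 ⇒ log+=3
emit(0) @ H2 ⇒ out+=0
H0 returns 0
H1 returns (0, (3))
H2 returns [0, (0, (3))]
H3 returns [[0, (0, (3))]]
= [[0, (0, (3))]]

Answer: [[0, (0, (3))]]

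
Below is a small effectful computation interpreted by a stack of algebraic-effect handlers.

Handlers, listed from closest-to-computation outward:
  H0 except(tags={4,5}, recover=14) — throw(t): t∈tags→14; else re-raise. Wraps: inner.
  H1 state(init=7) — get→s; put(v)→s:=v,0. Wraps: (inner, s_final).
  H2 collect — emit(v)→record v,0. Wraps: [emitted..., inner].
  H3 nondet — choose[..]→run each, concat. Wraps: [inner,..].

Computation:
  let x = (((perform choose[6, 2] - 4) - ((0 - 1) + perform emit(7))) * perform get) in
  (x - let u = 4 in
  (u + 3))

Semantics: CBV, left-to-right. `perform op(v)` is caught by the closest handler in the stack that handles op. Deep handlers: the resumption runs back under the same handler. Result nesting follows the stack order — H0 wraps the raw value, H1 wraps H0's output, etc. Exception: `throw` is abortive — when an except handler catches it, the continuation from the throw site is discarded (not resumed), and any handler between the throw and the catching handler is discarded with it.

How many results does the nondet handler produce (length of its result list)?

Answer: 2

Evaluation trace:
choose[6, 2] @ H3
  branch[0] choose=6:
    emit(7) @ H2 ⇒ out+=7
    get @ H1 ⇒ 7
    H0 returns 14
    H1 returns (14, 7)
    H2 returns [7, (14, 7)]
    H3 returns [[7, (14, 7)]]
  branch[1] choose=2:
    emit(7) @ H2 ⇒ out+=7
    get @ H1 ⇒ 7
    H0 returns -14
    H1 returns (-14, 7)
    H2 returns [7, (-14, 7)]
    H3 returns [[7, (-14, 7)]]
= [[7, (14, 7)], [7, (-14, 7)]]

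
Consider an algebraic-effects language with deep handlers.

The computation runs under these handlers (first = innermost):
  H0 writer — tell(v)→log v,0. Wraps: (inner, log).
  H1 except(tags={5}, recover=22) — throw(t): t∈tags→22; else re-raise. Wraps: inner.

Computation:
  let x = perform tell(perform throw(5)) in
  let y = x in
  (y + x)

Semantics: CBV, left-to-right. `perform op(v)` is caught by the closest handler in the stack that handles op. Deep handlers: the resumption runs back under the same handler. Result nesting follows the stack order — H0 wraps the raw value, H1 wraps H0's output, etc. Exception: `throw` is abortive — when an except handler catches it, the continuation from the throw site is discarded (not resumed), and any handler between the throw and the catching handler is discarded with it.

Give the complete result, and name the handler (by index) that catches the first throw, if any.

Answer: 22 ; first throw caught by: H1

Evaluation trace:
throw(5) @ H1 caught ⇒ 22
= 22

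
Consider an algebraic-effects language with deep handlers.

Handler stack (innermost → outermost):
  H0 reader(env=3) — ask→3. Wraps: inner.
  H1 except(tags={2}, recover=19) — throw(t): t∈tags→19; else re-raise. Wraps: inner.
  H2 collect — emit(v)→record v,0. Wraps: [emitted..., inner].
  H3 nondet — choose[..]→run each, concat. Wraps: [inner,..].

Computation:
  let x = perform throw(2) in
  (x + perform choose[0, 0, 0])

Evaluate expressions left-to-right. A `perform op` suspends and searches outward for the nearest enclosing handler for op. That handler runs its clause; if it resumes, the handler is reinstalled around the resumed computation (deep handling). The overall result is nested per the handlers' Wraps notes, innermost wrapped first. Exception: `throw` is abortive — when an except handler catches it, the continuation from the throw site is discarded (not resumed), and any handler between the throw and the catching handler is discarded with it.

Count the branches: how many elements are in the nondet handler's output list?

Evaluation trace:
throw(2) @ H1 caught ⇒ 19
H2 returns [19]
H3 returns [[19]]
= [[19]]

Answer: 1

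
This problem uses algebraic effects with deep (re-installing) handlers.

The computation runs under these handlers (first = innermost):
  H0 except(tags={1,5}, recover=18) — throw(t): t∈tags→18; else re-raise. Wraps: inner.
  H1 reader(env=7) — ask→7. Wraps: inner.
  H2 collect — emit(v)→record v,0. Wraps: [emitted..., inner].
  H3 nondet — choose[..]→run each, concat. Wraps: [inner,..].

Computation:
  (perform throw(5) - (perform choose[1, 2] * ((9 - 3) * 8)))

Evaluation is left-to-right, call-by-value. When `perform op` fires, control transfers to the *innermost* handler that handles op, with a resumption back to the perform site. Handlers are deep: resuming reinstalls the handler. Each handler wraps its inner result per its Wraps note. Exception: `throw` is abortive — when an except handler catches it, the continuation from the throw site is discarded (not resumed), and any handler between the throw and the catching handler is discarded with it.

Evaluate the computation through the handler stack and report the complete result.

Evaluation trace:
throw(5) @ H0 caught ⇒ 18
H1 returns 18
H2 returns [18]
H3 returns [[18]]
= [[18]]

Answer: [[18]]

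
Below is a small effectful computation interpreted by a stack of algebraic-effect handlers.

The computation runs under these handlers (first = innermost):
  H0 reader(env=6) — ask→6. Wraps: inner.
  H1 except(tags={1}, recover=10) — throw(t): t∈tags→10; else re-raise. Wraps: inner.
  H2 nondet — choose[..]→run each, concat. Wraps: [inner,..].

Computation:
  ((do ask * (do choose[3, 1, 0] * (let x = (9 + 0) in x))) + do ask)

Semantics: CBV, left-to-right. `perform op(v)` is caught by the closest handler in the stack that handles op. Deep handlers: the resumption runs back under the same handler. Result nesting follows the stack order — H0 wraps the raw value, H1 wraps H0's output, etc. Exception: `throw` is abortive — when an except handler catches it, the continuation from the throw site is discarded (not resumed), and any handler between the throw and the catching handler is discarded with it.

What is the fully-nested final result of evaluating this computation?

Step-by-step:
ask @ H0 ⇒ 6
choose[3, 1, 0] @ H2
  branch[0] choose=3:
    ask @ H0 ⇒ 6
    H0 returns 168
    H1 returns 168
    H2 returns [168]
  branch[1] choose=1:
    ask @ H0 ⇒ 6
    H0 returns 60
    H1 returns 60
    H2 returns [60]
  branch[2] choose=0:
    ask @ H0 ⇒ 6
    H0 returns 6
    H1 returns 6
    H2 returns [6]
= [168, 60, 6]

Answer: [168, 60, 6]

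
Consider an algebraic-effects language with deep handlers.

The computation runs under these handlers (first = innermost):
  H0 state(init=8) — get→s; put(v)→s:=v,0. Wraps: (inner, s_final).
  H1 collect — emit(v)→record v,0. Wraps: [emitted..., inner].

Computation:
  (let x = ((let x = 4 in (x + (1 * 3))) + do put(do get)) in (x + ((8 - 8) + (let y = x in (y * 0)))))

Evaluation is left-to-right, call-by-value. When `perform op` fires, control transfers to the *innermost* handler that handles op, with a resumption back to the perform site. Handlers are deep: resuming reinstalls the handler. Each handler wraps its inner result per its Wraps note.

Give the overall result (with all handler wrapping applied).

Step-by-step:
get @ H0 ⇒ 8
put(8) @ H0 ⇒ s:=8
H0 returns (7, 8)
H1 returns [(7, 8)]
= [(7, 8)]

Answer: [(7, 8)]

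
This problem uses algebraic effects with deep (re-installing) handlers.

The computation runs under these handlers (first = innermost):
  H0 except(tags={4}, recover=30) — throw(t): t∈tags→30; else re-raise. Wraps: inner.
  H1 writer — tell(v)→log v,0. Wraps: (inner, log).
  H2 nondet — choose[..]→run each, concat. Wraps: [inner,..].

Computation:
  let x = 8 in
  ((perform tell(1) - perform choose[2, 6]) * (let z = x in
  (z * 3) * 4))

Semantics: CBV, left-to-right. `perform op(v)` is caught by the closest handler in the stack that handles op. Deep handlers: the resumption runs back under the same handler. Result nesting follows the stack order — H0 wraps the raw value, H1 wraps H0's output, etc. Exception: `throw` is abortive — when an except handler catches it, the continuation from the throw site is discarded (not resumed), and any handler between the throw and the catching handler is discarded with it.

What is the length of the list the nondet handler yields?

Answer: 2

Evaluation trace:
tell(1) @ H1 ⇒ log+=1
choose[2, 6] @ H2
  branch[0] choose=2:
    H0 returns -192
    H1 returns (-192, (1))
    H2 returns [(-192, (1))]
  branch[1] choose=6:
    H0 returns -576
    H1 returns (-576, (1))
    H2 returns [(-576, (1))]
= [(-192, (1)), (-576, (1))]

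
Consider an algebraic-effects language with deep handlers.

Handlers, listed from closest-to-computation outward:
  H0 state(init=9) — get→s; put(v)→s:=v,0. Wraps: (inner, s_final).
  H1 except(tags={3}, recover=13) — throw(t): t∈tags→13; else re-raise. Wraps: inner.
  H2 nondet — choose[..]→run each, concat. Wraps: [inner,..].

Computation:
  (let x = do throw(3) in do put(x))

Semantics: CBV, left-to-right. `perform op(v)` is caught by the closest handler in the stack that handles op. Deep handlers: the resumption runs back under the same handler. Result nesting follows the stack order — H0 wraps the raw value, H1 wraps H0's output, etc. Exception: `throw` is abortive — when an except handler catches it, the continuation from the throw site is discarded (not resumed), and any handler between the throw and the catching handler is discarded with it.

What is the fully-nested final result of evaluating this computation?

Working:
throw(3) @ H1 caught ⇒ 13
H2 returns [13]
= [13]

Answer: [13]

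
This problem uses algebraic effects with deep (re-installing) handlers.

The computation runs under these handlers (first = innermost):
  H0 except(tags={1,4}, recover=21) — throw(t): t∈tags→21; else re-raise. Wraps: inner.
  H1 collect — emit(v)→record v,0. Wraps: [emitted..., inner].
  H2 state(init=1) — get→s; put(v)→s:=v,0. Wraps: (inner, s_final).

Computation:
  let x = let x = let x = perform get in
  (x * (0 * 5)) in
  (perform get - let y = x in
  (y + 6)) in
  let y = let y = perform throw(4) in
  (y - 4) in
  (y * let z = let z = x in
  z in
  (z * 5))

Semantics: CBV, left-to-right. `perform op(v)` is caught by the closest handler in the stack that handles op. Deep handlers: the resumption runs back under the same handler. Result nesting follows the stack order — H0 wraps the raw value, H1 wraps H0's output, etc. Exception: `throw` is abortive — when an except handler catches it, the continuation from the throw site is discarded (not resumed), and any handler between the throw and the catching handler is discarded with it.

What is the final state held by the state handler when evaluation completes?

Evaluation trace:
get @ H2 ⇒ 1
get @ H2 ⇒ 1
throw(4) @ H0 caught ⇒ 21
H1 returns [21]
H2 returns ([21], 1)
= ([21], 1)

Answer: 1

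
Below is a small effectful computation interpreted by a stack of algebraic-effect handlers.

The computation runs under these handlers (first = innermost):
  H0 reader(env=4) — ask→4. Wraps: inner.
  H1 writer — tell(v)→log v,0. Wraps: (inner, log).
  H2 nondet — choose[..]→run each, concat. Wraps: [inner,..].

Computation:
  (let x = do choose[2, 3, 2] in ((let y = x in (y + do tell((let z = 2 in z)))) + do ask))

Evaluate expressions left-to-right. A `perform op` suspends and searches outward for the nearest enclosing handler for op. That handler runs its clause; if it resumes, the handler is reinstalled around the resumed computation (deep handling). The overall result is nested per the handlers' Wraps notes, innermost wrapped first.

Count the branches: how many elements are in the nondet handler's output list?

Answer: 3

Working:
choose[2, 3, 2] @ H2
  branch[0] choose=2:
    tell(2) @ H1 ⇒ log+=2
    ask @ H0 ⇒ 4
    H0 returns 6
    H1 returns (6, (2))
    H2 returns [(6, (2))]
  branch[1] choose=3:
    tell(2) @ H1 ⇒ log+=2
    ask @ H0 ⇒ 4
    H0 returns 7
    H1 returns (7, (2))
    H2 returns [(7, (2))]
  branch[2] choose=2:
    tell(2) @ H1 ⇒ log+=2
    ask @ H0 ⇒ 4
    H0 returns 6
    H1 returns (6, (2))
    H2 returns [(6, (2))]
= [(6, (2)), (7, (2)), (6, (2))]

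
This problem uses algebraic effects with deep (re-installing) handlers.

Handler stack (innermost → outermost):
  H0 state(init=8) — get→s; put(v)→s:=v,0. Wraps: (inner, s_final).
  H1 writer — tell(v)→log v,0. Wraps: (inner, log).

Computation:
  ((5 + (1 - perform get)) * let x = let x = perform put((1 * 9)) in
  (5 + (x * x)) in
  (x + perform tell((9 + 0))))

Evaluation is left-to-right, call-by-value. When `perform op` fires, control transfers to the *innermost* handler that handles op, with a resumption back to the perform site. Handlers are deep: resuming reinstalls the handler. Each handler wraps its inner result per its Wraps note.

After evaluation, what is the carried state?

Evaluation trace:
get @ H0 ⇒ 8
put(9) @ H0 ⇒ s:=9
tell(9) @ H1 ⇒ log+=9
H0 returns (-10, 9)
H1 returns ((-10, 9), (9))
= ((-10, 9), (9))

Answer: 9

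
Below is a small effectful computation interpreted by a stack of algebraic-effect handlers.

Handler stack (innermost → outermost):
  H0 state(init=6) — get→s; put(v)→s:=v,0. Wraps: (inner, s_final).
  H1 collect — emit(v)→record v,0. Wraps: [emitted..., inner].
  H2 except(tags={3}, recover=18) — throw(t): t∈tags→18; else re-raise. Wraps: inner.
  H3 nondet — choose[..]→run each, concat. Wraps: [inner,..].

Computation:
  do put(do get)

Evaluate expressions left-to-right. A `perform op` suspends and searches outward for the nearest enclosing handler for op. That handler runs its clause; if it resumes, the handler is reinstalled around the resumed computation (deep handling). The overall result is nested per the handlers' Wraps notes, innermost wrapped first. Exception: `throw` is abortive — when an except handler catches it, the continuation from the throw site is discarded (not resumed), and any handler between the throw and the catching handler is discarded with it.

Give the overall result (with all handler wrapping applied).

Answer: [[(0, 6)]]

Evaluation trace:
get @ H0 ⇒ 6
put(6) @ H0 ⇒ s:=6
H0 returns (0, 6)
H1 returns [(0, 6)]
H2 returns [(0, 6)]
H3 returns [[(0, 6)]]
= [[(0, 6)]]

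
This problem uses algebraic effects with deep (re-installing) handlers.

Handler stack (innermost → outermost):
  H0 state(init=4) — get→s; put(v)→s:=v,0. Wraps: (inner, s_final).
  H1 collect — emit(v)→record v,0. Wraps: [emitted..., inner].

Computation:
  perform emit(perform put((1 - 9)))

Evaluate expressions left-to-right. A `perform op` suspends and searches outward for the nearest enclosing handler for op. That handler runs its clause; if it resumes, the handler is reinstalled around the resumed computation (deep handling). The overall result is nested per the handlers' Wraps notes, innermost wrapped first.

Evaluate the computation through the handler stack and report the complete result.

Answer: [0, (0, -8)]

Step-by-step:
put(-8) @ H0 ⇒ s:=-8
emit(0) @ H1 ⇒ out+=0
H0 returns (0, -8)
H1 returns [0, (0, -8)]
= [0, (0, -8)]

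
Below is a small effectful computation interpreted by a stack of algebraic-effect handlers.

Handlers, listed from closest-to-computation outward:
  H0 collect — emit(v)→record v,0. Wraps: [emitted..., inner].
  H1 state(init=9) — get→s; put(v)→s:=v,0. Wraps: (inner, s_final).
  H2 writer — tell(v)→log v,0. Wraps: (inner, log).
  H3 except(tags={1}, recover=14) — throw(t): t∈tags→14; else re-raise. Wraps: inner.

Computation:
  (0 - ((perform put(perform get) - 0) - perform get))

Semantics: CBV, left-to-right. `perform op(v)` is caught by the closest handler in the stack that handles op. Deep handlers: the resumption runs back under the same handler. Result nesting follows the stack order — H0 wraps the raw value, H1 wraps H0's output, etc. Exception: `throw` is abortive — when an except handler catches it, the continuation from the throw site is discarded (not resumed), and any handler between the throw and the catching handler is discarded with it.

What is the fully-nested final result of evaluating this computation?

Answer: (([9], 9), ())

Evaluation trace:
get @ H1 ⇒ 9
put(9) @ H1 ⇒ s:=9
get @ H1 ⇒ 9
H0 returns [9]
H1 returns ([9], 9)
H2 returns (([9], 9), ())
H3 returns (([9], 9), ())
= (([9], 9), ())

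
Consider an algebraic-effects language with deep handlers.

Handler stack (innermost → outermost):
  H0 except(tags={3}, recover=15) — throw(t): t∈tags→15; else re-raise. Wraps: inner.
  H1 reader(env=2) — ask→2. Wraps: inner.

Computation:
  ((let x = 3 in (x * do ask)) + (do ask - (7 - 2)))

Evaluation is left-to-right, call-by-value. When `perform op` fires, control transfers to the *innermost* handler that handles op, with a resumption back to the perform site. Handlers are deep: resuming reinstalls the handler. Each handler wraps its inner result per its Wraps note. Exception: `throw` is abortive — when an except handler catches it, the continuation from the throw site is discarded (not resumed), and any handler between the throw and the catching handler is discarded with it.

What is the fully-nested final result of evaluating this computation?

Answer: 3

Working:
ask @ H1 ⇒ 2
ask @ H1 ⇒ 2
H0 returns 3
H1 returns 3
= 3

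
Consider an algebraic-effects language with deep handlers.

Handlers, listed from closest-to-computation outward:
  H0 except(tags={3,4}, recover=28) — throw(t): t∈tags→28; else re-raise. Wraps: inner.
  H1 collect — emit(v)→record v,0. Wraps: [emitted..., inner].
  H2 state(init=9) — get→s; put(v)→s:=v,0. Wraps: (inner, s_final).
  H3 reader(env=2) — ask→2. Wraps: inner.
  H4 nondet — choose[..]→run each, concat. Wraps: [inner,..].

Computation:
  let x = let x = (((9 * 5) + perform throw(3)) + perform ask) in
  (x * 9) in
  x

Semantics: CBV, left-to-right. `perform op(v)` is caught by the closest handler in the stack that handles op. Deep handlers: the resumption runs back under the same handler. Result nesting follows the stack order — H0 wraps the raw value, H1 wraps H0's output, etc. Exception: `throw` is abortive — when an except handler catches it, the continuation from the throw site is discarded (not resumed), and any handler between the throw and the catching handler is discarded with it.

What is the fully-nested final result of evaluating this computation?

Step-by-step:
throw(3) @ H0 caught ⇒ 28
H1 returns [28]
H2 returns ([28], 9)
H3 returns ([28], 9)
H4 returns [([28], 9)]
= [([28], 9)]

Answer: [([28], 9)]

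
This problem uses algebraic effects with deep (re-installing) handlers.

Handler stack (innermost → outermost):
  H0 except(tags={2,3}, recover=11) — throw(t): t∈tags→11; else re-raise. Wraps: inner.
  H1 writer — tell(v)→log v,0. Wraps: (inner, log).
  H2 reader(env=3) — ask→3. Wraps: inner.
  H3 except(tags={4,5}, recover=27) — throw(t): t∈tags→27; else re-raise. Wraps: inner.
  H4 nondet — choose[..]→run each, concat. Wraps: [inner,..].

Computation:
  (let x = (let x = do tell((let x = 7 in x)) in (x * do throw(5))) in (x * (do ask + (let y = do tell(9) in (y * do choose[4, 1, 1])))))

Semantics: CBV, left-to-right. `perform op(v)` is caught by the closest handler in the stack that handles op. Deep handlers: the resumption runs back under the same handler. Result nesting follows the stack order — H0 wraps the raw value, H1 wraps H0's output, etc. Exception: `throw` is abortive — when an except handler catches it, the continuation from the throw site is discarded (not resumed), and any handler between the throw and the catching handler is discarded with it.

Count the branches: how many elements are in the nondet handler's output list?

Answer: 1

Working:
tell(7) @ H1 ⇒ log+=7
throw(5) @ H0 re-raised
throw(5) @ H3 caught ⇒ 27
H4 returns [27]
= [27]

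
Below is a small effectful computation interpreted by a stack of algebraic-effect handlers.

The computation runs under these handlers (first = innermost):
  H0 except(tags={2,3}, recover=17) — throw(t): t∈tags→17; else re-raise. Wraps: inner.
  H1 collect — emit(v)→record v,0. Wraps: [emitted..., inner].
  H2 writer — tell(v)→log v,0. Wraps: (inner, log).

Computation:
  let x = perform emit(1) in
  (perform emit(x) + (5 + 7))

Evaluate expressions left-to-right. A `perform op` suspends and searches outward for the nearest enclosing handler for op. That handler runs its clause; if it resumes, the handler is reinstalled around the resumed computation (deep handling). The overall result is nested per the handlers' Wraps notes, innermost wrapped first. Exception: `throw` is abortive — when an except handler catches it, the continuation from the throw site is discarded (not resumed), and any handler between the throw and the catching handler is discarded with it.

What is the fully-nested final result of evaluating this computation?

Answer: ([1, 0, 12], ())

Evaluation trace:
emit(1) @ H1 ⇒ out+=1
emit(0) @ H1 ⇒ out+=0
H0 returns 12
H1 returns [1, 0, 12]
H2 returns ([1, 0, 12], ())
= ([1, 0, 12], ())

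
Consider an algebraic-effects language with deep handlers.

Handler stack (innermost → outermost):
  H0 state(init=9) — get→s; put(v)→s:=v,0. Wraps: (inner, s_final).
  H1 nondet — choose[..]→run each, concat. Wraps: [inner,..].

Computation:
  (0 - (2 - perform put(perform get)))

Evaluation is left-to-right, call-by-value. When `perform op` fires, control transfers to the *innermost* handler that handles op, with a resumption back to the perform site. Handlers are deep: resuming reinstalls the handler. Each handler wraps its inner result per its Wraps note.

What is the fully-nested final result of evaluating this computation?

Answer: [(-2, 9)]

Evaluation trace:
get @ H0 ⇒ 9
put(9) @ H0 ⇒ s:=9
H0 returns (-2, 9)
H1 returns [(-2, 9)]
= [(-2, 9)]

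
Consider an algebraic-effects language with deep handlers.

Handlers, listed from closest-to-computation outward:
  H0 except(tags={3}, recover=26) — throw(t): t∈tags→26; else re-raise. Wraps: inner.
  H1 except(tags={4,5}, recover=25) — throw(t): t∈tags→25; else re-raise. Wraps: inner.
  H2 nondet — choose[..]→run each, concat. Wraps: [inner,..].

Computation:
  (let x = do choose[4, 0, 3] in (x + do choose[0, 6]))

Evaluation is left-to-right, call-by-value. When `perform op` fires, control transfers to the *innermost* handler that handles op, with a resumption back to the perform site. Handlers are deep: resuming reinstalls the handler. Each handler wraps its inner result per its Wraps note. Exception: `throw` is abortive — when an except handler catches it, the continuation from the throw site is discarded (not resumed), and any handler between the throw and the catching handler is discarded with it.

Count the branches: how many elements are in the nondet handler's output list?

Answer: 6

Evaluation trace:
choose[4, 0, 3] @ H2
  branch[0] choose=4:
    choose[0, 6] @ H2
      branch[0] choose=0:
        H0 returns 4
        H1 returns 4
        H2 returns [4]
      branch[1] choose=6:
        H0 returns 10
        H1 returns 10
        H2 returns [10]
  branch[1] choose=0:
    choose[0, 6] @ H2
      branch[0] choose=0:
        H0 returns 0
        H1 returns 0
        H2 returns [0]
      branch[1] choose=6:
        H0 returns 6
        H1 returns 6
        H2 returns [6]
  branch[2] choose=3:
    choose[0, 6] @ H2
      branch[0] choose=0:
        H0 returns 3
        H1 returns 3
        H2 returns [3]
      branch[1] choose=6:
        H0 returns 9
        H1 returns 9
        H2 returns [9]
= [4, 10, 0, 6, 3, 9]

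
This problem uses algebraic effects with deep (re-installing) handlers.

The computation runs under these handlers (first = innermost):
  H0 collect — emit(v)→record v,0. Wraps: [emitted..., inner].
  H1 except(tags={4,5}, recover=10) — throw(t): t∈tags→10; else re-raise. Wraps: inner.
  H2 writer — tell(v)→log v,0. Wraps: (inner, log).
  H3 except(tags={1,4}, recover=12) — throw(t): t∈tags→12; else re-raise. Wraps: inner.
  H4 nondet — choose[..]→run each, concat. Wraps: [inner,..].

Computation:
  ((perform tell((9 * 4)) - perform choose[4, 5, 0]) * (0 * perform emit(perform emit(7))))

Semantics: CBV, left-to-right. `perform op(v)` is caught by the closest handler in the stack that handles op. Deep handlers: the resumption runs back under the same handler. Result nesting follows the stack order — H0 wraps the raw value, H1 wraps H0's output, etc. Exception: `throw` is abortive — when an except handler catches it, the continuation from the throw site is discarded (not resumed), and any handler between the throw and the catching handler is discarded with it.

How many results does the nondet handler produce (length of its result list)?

Working:
tell(36) @ H2 ⇒ log+=36
choose[4, 5, 0] @ H4
  branch[0] choose=4:
    emit(7) @ H0 ⇒ out+=7
    emit(0) @ H0 ⇒ out+=0
    H0 returns [7, 0, 0]
    H1 returns [7, 0, 0]
    H2 returns ([7, 0, 0], (36))
    H3 returns ([7, 0, 0], (36))
    H4 returns [([7, 0, 0], (36))]
  branch[1] choose=5:
    emit(7) @ H0 ⇒ out+=7
    emit(0) @ H0 ⇒ out+=0
    H0 returns [7, 0, 0]
    H1 returns [7, 0, 0]
    H2 returns ([7, 0, 0], (36))
    H3 returns ([7, 0, 0], (36))
    H4 returns [([7, 0, 0], (36))]
  branch[2] choose=0:
    emit(7) @ H0 ⇒ out+=7
    emit(0) @ H0 ⇒ out+=0
    H0 returns [7, 0, 0]
    H1 returns [7, 0, 0]
    H2 returns ([7, 0, 0], (36))
    H3 returns ([7, 0, 0], (36))
    H4 returns [([7, 0, 0], (36))]
= [([7, 0, 0], (36)), ([7, 0, 0], (36)), ([7, 0, 0], (36))]

Answer: 3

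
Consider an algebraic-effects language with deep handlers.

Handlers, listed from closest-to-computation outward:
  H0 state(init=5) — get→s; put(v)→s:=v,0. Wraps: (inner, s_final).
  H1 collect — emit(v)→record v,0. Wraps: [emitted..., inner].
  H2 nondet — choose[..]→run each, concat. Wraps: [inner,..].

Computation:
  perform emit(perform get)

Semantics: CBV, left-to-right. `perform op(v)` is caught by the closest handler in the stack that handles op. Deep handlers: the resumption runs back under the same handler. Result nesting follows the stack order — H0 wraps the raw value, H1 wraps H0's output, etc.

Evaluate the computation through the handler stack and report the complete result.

Step-by-step:
get @ H0 ⇒ 5
emit(5) @ H1 ⇒ out+=5
H0 returns (0, 5)
H1 returns [5, (0, 5)]
H2 returns [[5, (0, 5)]]
= [[5, (0, 5)]]

Answer: [[5, (0, 5)]]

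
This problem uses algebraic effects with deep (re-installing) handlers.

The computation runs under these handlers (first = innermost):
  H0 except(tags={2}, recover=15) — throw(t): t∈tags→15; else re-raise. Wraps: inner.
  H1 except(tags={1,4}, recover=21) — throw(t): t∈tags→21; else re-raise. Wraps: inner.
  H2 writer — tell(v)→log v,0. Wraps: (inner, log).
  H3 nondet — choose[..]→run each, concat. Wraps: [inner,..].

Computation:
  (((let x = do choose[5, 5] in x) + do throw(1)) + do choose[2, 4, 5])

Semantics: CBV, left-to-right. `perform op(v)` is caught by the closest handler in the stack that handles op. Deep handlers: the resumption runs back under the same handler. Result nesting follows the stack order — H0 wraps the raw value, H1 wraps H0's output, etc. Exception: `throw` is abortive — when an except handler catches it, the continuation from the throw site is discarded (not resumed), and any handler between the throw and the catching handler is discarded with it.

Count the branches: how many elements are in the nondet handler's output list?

Answer: 2

Step-by-step:
choose[5, 5] @ H3
  branch[0] choose=5:
    throw(1) @ H0 re-raised
    throw(1) @ H1 caught ⇒ 21
    H2 returns (21, ())
    H3 returns [(21, ())]
  branch[1] choose=5:
    throw(1) @ H0 re-raised
    throw(1) @ H1 caught ⇒ 21
    H2 returns (21, ())
    H3 returns [(21, ())]
= [(21, ()), (21, ())]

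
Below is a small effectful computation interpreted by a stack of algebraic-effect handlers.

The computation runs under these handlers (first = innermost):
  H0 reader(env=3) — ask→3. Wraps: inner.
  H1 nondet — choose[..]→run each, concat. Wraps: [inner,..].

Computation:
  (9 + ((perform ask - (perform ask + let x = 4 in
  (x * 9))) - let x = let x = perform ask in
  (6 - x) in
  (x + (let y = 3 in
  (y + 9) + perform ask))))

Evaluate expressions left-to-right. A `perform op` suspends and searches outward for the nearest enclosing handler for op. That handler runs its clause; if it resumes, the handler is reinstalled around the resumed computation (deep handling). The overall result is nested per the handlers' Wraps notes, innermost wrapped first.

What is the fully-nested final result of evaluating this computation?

Answer: [-45]

Step-by-step:
ask @ H0 ⇒ 3
ask @ H0 ⇒ 3
ask @ H0 ⇒ 3
ask @ H0 ⇒ 3
H0 returns -45
H1 returns [-45]
= [-45]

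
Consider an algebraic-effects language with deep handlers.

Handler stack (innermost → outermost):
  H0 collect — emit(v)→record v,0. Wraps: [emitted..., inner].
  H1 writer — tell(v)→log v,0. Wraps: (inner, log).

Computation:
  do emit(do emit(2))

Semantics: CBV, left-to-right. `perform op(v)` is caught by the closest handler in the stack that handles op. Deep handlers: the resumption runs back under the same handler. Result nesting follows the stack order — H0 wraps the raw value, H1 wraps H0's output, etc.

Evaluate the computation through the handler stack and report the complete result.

Answer: ([2, 0, 0], ())

Working:
emit(2) @ H0 ⇒ out+=2
emit(0) @ H0 ⇒ out+=0
H0 returns [2, 0, 0]
H1 returns ([2, 0, 0], ())
= ([2, 0, 0], ())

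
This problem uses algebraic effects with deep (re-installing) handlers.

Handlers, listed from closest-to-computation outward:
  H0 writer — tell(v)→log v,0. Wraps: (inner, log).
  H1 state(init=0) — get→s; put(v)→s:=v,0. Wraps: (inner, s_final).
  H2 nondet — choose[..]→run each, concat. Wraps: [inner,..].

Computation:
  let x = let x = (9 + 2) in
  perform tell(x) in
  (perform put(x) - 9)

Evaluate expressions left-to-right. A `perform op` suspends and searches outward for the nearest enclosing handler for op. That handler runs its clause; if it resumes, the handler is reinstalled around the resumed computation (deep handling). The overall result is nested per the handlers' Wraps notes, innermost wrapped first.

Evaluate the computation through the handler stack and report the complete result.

Evaluation trace:
tell(11) @ H0 ⇒ log+=11
put(0) @ H1 ⇒ s:=0
H0 returns (-9, (11))
H1 returns ((-9, (11)), 0)
H2 returns [((-9, (11)), 0)]
= [((-9, (11)), 0)]

Answer: [((-9, (11)), 0)]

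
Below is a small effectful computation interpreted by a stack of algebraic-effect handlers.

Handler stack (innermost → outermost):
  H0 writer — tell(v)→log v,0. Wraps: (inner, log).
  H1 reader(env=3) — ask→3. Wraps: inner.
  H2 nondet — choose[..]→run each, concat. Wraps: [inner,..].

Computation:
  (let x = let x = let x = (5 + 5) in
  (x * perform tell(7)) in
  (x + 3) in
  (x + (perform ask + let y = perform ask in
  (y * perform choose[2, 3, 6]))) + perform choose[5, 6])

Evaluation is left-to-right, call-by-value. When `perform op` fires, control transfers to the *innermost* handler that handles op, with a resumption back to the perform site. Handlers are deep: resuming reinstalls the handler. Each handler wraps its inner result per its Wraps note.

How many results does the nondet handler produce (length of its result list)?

Evaluation trace:
tell(7) @ H0 ⇒ log+=7
ask @ H1 ⇒ 3
ask @ H1 ⇒ 3
choose[2, 3, 6] @ H2
  branch[0] choose=2:
    choose[5, 6] @ H2
      branch[0] choose=5:
        H0 returns (17, (7))
        H1 returns (17, (7))
        H2 returns [(17, (7))]
      branch[1] choose=6:
        H0 returns (18, (7))
        H1 returns (18, (7))
        H2 returns [(18, (7))]
  branch[1] choose=3:
    choose[5, 6] @ H2
      branch[0] choose=5:
        H0 returns (20, (7))
        H1 returns (20, (7))
        H2 returns [(20, (7))]
      branch[1] choose=6:
        H0 returns (21, (7))
        H1 returns (21, (7))
        H2 returns [(21, (7))]
  branch[2] choose=6:
    choose[5, 6] @ H2
      branch[0] choose=5:
        H0 returns (29, (7))
        H1 returns (29, (7))
        H2 returns [(29, (7))]
      branch[1] choose=6:
        H0 returns (30, (7))
        H1 returns (30, (7))
        H2 returns [(30, (7))]
= [(17, (7)), (18, (7)), (20, (7)), (21, (7)), (29, (7)), (30, (7))]

Answer: 6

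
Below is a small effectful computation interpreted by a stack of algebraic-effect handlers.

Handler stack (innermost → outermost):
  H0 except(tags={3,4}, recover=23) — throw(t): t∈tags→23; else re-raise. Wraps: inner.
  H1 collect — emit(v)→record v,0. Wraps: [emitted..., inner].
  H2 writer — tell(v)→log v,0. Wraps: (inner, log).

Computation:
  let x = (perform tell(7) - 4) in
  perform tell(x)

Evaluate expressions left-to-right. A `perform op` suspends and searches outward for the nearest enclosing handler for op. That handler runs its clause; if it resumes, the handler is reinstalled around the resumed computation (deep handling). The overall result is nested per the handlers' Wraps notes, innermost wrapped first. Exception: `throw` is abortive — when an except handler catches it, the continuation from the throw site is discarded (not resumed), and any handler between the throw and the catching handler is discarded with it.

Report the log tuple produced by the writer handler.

Answer: (7, -4)

Evaluation trace:
tell(7) @ H2 ⇒ log+=7
tell(-4) @ H2 ⇒ log+=-4
H0 returns 0
H1 returns [0]
H2 returns ([0], (7, -4))
= ([0], (7, -4))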